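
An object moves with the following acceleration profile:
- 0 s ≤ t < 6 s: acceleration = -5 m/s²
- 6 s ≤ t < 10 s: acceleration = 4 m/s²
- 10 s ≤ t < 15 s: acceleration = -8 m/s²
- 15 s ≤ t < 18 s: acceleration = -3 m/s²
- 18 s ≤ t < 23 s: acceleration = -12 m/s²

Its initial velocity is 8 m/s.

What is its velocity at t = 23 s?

-115 m/s

Δv equals the area under the a-t graph; then v = v₀ + Δv.
0–6 s: -5 × 6 = -30 m/s
6–10 s: 4 × 4 = 16 m/s
10–15 s: -8 × 5 = -40 m/s
15–18 s: -3 × 3 = -9 m/s
18–23 s: -12 × 5 = -60 m/s
Δv = -123 m/s, so v(23) = 8 + (-123) = -115 m/s.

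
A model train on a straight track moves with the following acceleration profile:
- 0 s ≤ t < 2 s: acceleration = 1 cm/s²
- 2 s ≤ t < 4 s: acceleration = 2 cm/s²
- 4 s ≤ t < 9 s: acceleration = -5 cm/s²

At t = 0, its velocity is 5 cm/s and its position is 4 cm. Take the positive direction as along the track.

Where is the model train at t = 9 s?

26.5 cm

On each constant-a segment, Δv = aΔt and Δx = v₀Δt + ½aΔt²; chain segment to segment.
0–2 s: v starts 5 cm/s; Δx = 5·2 + ½·1·2² = 12 cm; v ends 7 cm/s.
2–4 s: v starts 7 cm/s; Δx = 7·2 + ½·2·2² = 18 cm; v ends 11 cm/s.
4–9 s: v starts 11 cm/s; Δx = 11·5 + ½·-5·5² = -7.5 cm; v ends -14 cm/s.
x(9) = 4 + Σ Δx = 26.5 cm.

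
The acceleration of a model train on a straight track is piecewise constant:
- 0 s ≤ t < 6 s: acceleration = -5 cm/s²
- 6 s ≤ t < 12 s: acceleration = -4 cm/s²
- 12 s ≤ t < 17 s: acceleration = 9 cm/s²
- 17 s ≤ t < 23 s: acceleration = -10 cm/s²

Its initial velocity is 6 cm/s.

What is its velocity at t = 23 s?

-63 cm/s

Δv equals the area under the a-t graph; then v = v₀ + Δv.
0–6 s: -5 × 6 = -30 cm/s
6–12 s: -4 × 6 = -24 cm/s
12–17 s: 9 × 5 = 45 cm/s
17–23 s: -10 × 6 = -60 cm/s
Δv = -69 cm/s, so v(23) = 6 + (-69) = -63 cm/s.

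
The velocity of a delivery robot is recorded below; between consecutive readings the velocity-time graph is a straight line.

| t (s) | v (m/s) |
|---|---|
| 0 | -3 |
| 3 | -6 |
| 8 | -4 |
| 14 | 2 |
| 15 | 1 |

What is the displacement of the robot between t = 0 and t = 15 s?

-43 m

Displacement is the signed area under the v-t curve.
0–3 s: ½(-3 + -6)(3) = -13.5 m
3–8 s: ½(-6 + -4)(5) = -25 m
8–14 s: ½(-4 + 2)(6) = -6 m
14–15 s: ½(2 + 1)(1) = 1.5 m
Net displacement = -43 m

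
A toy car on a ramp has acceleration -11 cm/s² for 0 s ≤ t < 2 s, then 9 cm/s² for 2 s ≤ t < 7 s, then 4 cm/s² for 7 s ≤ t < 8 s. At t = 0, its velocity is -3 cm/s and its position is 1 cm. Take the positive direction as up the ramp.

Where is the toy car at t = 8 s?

-17.5 cm

On each constant-a segment, Δv = aΔt and Δx = v₀Δt + ½aΔt²; chain segment to segment.
0–2 s: v starts -3 cm/s; Δx = -3·2 + ½·-11·2² = -28 cm; v ends -25 cm/s.
2–7 s: v starts -25 cm/s; Δx = -25·5 + ½·9·5² = -12.5 cm; v ends 20 cm/s.
7–8 s: v starts 20 cm/s; Δx = 20·1 + ½·4·1² = 22 cm; v ends 24 cm/s.
x(8) = 1 + Σ Δx = -17.5 cm.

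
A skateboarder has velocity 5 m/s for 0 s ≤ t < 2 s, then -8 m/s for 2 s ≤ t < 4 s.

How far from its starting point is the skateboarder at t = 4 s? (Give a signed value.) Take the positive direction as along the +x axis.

Displacement is the signed area under the v-t curve.
0–2 s: 5 × 2 = 10 m
2–4 s: -8 × 2 = -16 m
Net displacement = -6 m

-6 m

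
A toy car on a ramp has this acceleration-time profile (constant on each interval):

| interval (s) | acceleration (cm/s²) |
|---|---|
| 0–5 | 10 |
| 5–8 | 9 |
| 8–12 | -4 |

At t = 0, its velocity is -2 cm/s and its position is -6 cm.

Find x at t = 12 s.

On each constant-a segment, Δv = aΔt and Δx = v₀Δt + ½aΔt²; chain segment to segment.
0–5 s: v starts -2 cm/s; Δx = -2·5 + ½·10·5² = 115 cm; v ends 48 cm/s.
5–8 s: v starts 48 cm/s; Δx = 48·3 + ½·9·3² = 184.5 cm; v ends 75 cm/s.
8–12 s: v starts 75 cm/s; Δx = 75·4 + ½·-4·4² = 268 cm; v ends 59 cm/s.
x(12) = -6 + Σ Δx = 561.5 cm.

561.5 cm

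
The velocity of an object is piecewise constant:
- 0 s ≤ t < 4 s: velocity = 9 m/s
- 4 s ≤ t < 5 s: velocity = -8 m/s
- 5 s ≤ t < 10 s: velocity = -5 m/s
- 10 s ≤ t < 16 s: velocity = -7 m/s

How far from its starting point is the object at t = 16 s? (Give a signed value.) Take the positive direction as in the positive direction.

Displacement is the signed area under the v-t curve.
0–4 s: 9 × 4 = 36 m
4–5 s: -8 × 1 = -8 m
5–10 s: -5 × 5 = -25 m
10–16 s: -7 × 6 = -42 m
Net displacement = -39 m

-39 m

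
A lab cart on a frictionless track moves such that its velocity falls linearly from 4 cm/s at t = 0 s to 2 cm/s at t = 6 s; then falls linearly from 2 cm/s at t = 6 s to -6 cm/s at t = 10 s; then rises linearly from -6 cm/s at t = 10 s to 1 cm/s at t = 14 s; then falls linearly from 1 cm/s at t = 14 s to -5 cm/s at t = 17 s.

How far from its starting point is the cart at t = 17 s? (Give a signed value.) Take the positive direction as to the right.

Displacement is the signed area under the v-t curve.
0–6 s: ½(4 + 2)(6) = 18 cm
6–10 s: ½(2 + -6)(4) = -8 cm
10–14 s: ½(-6 + 1)(4) = -10 cm
14–17 s: ½(1 + -5)(3) = -6 cm
Net displacement = -6 cm

-6 cm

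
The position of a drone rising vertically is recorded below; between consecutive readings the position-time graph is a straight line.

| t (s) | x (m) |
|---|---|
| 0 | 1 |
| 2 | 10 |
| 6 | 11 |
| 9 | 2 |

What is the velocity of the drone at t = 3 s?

Velocity is the slope of the x-t graph on 2–6 s: (11 − 10)/(6 − 2) = 0.25 m/s.

0.25 m/s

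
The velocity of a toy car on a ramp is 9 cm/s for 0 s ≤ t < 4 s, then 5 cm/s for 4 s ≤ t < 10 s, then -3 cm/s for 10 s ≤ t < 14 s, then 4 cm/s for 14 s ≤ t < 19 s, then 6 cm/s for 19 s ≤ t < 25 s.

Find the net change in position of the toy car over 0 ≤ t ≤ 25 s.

110 cm

Displacement is the signed area under the v-t curve.
0–4 s: 9 × 4 = 36 cm
4–10 s: 5 × 6 = 30 cm
10–14 s: -3 × 4 = -12 cm
14–19 s: 4 × 5 = 20 cm
19–25 s: 6 × 6 = 36 cm
Net displacement = 110 cm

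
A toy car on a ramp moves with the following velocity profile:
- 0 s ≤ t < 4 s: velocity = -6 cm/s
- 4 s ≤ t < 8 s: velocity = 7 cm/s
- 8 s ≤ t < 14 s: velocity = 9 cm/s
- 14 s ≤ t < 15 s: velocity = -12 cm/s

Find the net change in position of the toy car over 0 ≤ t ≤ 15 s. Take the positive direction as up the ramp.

Displacement is the signed area under the v-t curve.
0–4 s: -6 × 4 = -24 cm
4–8 s: 7 × 4 = 28 cm
8–14 s: 9 × 6 = 54 cm
14–15 s: -12 × 1 = -12 cm
Net displacement = 46 cm

46 cm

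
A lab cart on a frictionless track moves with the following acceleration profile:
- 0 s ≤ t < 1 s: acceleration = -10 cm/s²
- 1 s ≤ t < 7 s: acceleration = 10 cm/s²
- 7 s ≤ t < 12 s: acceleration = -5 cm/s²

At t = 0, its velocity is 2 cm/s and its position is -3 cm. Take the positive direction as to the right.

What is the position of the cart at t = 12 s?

323.5 cm

On each constant-a segment, Δv = aΔt and Δx = v₀Δt + ½aΔt²; chain segment to segment.
0–1 s: v starts 2 cm/s; Δx = 2·1 + ½·-10·1² = -3 cm; v ends -8 cm/s.
1–7 s: v starts -8 cm/s; Δx = -8·6 + ½·10·6² = 132 cm; v ends 52 cm/s.
7–12 s: v starts 52 cm/s; Δx = 52·5 + ½·-5·5² = 197.5 cm; v ends 27 cm/s.
x(12) = -3 + Σ Δx = 323.5 cm.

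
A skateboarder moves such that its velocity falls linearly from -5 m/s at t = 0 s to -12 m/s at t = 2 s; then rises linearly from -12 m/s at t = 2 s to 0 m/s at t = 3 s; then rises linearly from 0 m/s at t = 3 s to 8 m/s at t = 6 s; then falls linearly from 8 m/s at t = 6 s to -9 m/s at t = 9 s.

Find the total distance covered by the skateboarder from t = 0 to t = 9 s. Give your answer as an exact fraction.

Total distance travelled is ∫|v| dt — sum the magnitudes of each area piece.
0–2 s: |½(-5 + -12)(2)| = 17 m
2–3 s: |½(-12 + 0)(1)| = 6 m
3–6 s: |½(0 + 8)(3)| = 12 m
6–9 s: v = 0 at t = 126/17 s; triangle areas 96/17 + 243/34 = 435/34 m
Total distance = 1625/34 m

1625/34 m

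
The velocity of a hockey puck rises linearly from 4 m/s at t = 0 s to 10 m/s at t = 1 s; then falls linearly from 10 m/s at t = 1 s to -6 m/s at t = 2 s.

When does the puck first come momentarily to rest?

v changes sign on 1–2 s (from 10 to -6); the graph is linear there, so v = 0 at t = 1 + (-10)·(2 − 1)/(-6 − 10) = 1.625 s.

t = 1.625 s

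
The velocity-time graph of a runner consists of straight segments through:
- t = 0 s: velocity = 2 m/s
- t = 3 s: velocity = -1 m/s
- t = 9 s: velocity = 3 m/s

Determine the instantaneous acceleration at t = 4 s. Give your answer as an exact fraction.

2/3 m/s²

Acceleration is the slope of the v-t graph on 3–9 s: (3 − -1)/(9 − 3) = 2/3 m/s².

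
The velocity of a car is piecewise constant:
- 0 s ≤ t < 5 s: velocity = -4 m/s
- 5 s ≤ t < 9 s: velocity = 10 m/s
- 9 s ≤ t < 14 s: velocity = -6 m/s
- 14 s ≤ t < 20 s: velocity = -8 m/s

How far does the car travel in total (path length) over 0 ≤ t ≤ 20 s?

138 m

Total distance travelled is ∫|v| dt — sum the magnitudes of each area piece.
0–5 s: |-4| × 5 = 20 m
5–9 s: |10| × 4 = 40 m
9–14 s: |-6| × 5 = 30 m
14–20 s: |-8| × 6 = 48 m
Total distance = 138 m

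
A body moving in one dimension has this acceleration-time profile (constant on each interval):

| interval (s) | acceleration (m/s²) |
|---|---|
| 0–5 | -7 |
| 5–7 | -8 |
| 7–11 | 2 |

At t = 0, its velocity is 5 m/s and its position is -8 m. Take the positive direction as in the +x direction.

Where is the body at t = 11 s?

On each constant-a segment, Δv = aΔt and Δx = v₀Δt + ½aΔt²; chain segment to segment.
0–5 s: v starts 5 m/s; Δx = 5·5 + ½·-7·5² = -62.5 m; v ends -30 m/s.
5–7 s: v starts -30 m/s; Δx = -30·2 + ½·-8·2² = -76 m; v ends -46 m/s.
7–11 s: v starts -46 m/s; Δx = -46·4 + ½·2·4² = -168 m; v ends -38 m/s.
x(11) = -8 + Σ Δx = -314.5 m.

-314.5 m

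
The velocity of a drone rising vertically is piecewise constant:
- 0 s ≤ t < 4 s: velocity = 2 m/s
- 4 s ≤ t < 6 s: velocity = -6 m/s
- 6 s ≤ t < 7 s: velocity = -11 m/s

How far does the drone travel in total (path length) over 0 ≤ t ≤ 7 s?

Total distance travelled is ∫|v| dt — sum the magnitudes of each area piece.
0–4 s: |2| × 4 = 8 m
4–6 s: |-6| × 2 = 12 m
6–7 s: |-11| × 1 = 11 m
Total distance = 31 m

31 m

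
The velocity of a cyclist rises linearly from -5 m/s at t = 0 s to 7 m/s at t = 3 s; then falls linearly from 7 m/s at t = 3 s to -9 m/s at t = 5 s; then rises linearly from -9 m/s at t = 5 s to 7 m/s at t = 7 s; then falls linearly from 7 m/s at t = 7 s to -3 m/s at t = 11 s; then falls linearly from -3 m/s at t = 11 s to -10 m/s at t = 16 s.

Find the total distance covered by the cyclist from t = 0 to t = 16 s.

Distance (not displacement) is the total path length: add the absolute areas under v-t.
0–3 s: v = 0 at t = 1.25 s; triangle areas 3.125 + 6.125 = 9.25 m
3–5 s: v = 0 at t = 3.875 s; triangle areas 3.0625 + 5.0625 = 8.125 m
5–7 s: v = 0 at t = 6.125 s; triangle areas 5.0625 + 3.0625 = 8.125 m
7–11 s: v = 0 at t = 9.8 s; triangle areas 9.8 + 1.8 = 11.6 m
11–16 s: |½(-3 + -10)(5)| = 32.5 m
Total distance = 69.6 m

69.6 m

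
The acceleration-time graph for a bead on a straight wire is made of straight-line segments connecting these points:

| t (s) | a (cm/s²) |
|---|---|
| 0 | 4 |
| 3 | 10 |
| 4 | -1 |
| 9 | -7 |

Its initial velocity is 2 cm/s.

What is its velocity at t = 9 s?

7.5 cm/s

Δv equals the area under the a-t graph; then v = v₀ + Δv.
0–3 s: ½(4 + 10)(3) = 21 cm/s
3–4 s: ½(10 + -1)(1) = 4.5 cm/s
4–9 s: ½(-1 + -7)(5) = -20 cm/s
Δv = 5.5 cm/s, so v(9) = 2 + (5.5) = 7.5 cm/s.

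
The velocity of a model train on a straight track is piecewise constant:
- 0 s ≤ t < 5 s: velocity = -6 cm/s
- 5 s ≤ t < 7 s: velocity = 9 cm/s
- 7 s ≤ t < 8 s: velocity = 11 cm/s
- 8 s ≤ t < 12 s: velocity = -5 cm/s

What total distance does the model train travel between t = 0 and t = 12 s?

Total distance travelled is ∫|v| dt — sum the magnitudes of each area piece.
0–5 s: |-6| × 5 = 30 cm
5–7 s: |9| × 2 = 18 cm
7–8 s: |11| × 1 = 11 cm
8–12 s: |-5| × 4 = 20 cm
Total distance = 79 cm

79 cm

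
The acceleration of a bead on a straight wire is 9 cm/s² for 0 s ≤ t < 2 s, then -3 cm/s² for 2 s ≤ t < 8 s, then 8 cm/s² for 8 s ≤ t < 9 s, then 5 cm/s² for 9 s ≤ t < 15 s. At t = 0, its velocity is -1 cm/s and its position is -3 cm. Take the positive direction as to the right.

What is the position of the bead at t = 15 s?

196 cm

On each constant-a segment, Δv = aΔt and Δx = v₀Δt + ½aΔt²; chain segment to segment.
0–2 s: v starts -1 cm/s; Δx = -1·2 + ½·9·2² = 16 cm; v ends 17 cm/s.
2–8 s: v starts 17 cm/s; Δx = 17·6 + ½·-3·6² = 48 cm; v ends -1 cm/s.
8–9 s: v starts -1 cm/s; Δx = -1·1 + ½·8·1² = 3 cm; v ends 7 cm/s.
9–15 s: v starts 7 cm/s; Δx = 7·6 + ½·5·6² = 132 cm; v ends 37 cm/s.
x(15) = -3 + Σ Δx = 196 cm.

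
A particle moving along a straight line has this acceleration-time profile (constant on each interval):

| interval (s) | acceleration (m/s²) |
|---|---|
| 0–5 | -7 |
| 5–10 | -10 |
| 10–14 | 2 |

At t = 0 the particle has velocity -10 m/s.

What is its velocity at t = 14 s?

Δv equals the area under the a-t graph; then v = v₀ + Δv.
0–5 s: -7 × 5 = -35 m/s
5–10 s: -10 × 5 = -50 m/s
10–14 s: 2 × 4 = 8 m/s
Δv = -77 m/s, so v(14) = -10 + (-77) = -87 m/s.

-87 m/s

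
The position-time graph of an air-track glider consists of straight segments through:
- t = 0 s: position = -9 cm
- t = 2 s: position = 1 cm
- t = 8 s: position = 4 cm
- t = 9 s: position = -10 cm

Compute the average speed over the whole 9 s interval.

Average speed = (total path length)/(elapsed time); on a piecewise-linear x-t graph the path length is Σ|Δx|.
0–2 s: |Δx| = |1 − -9| = 10 cm
2–8 s: |Δx| = |4 − 1| = 3 cm
8–9 s: |Δx| = |-10 − 4| = 14 cm
Total path = 27 cm; average speed = 27/9 = 3 cm/s.

3 cm/s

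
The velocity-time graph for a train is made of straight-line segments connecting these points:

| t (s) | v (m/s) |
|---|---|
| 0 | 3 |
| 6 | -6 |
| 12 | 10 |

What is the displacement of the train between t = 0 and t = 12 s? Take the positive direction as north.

Net displacement equals the area under the velocity-time graph (areas below the axis count negative).
0–6 s: ½(3 + -6)(6) = -9 m
6–12 s: ½(-6 + 10)(6) = 12 m
Net displacement = 3 m

3 m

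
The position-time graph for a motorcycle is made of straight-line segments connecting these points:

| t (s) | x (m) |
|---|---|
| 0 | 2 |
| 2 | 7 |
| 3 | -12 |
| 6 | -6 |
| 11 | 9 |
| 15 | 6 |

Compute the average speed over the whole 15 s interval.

3.2 m/s

Average speed = (total path length)/(elapsed time); on a piecewise-linear x-t graph the path length is Σ|Δx|.
0–2 s: |Δx| = |7 − 2| = 5 m
2–3 s: |Δx| = |-12 − 7| = 19 m
3–6 s: |Δx| = |-6 − -12| = 6 m
6–11 s: |Δx| = |9 − -6| = 15 m
11–15 s: |Δx| = |6 − 9| = 3 m
Total path = 48 m; average speed = 48/15 = 3.2 m/s.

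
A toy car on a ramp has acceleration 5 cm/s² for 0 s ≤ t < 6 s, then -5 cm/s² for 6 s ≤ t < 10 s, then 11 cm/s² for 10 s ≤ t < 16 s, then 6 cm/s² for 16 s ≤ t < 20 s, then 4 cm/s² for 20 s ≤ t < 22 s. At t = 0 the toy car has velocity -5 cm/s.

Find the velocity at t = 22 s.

Δv equals the area under the a-t graph; then v = v₀ + Δv.
0–6 s: 5 × 6 = 30 cm/s
6–10 s: -5 × 4 = -20 cm/s
10–16 s: 11 × 6 = 66 cm/s
16–20 s: 6 × 4 = 24 cm/s
20–22 s: 4 × 2 = 8 cm/s
Δv = 108 cm/s, so v(22) = -5 + (108) = 103 cm/s.

103 cm/s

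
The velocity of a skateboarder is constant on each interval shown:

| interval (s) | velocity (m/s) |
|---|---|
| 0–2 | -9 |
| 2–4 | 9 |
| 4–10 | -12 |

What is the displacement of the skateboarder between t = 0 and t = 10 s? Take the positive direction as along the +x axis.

-72 m

Net displacement equals the area under the velocity-time graph (areas below the axis count negative).
0–2 s: -9 × 2 = -18 m
2–4 s: 9 × 2 = 18 m
4–10 s: -12 × 6 = -72 m
Net displacement = -72 m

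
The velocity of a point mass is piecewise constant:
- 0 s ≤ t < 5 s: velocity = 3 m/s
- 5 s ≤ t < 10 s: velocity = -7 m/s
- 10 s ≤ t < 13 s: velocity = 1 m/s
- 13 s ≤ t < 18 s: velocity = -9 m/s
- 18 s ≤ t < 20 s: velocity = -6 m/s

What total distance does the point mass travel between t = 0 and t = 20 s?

Total distance travelled is ∫|v| dt — sum the magnitudes of each area piece.
0–5 s: |3| × 5 = 15 m
5–10 s: |-7| × 5 = 35 m
10–13 s: |1| × 3 = 3 m
13–18 s: |-9| × 5 = 45 m
18–20 s: |-6| × 2 = 12 m
Total distance = 110 m

110 m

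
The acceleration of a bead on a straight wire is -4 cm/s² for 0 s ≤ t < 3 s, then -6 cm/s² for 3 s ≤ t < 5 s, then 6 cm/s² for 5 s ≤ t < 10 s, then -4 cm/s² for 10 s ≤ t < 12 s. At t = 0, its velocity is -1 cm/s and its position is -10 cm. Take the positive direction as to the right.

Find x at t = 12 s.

On each constant-a segment, Δv = aΔt and Δx = v₀Δt + ½aΔt²; chain segment to segment.
0–3 s: v starts -1 cm/s; Δx = -1·3 + ½·-4·3² = -21 cm; v ends -13 cm/s.
3–5 s: v starts -13 cm/s; Δx = -13·2 + ½·-6·2² = -38 cm; v ends -25 cm/s.
5–10 s: v starts -25 cm/s; Δx = -25·5 + ½·6·5² = -50 cm; v ends 5 cm/s.
10–12 s: v starts 5 cm/s; Δx = 5·2 + ½·-4·2² = 2 cm; v ends -3 cm/s.
x(12) = -10 + Σ Δx = -117 cm.

-117 cm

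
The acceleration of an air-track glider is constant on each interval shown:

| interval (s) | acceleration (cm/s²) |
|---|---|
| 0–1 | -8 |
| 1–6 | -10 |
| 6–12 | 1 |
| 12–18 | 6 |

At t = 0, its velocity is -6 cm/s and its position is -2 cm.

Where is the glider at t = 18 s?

-813 cm

On each constant-a segment, Δv = aΔt and Δx = v₀Δt + ½aΔt²; chain segment to segment.
0–1 s: v starts -6 cm/s; Δx = -6·1 + ½·-8·1² = -10 cm; v ends -14 cm/s.
1–6 s: v starts -14 cm/s; Δx = -14·5 + ½·-10·5² = -195 cm; v ends -64 cm/s.
6–12 s: v starts -64 cm/s; Δx = -64·6 + ½·1·6² = -366 cm; v ends -58 cm/s.
12–18 s: v starts -58 cm/s; Δx = -58·6 + ½·6·6² = -240 cm; v ends -22 cm/s.
x(18) = -2 + Σ Δx = -813 cm.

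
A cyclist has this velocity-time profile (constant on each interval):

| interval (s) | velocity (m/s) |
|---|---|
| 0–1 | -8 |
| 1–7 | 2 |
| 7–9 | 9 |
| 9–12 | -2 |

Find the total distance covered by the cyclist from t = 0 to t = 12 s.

Total distance travelled is ∫|v| dt — sum the magnitudes of each area piece.
0–1 s: |-8| × 1 = 8 m
1–7 s: |2| × 6 = 12 m
7–9 s: |9| × 2 = 18 m
9–12 s: |-2| × 3 = 6 m
Total distance = 44 m

44 m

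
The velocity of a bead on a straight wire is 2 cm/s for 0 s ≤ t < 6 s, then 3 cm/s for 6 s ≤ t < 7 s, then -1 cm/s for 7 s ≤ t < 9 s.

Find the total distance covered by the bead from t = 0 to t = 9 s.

Distance (not displacement) is the total path length: add the absolute areas under v-t.
0–6 s: |2| × 6 = 12 cm
6–7 s: |3| × 1 = 3 cm
7–9 s: |-1| × 2 = 2 cm
Total distance = 17 cm

17 cm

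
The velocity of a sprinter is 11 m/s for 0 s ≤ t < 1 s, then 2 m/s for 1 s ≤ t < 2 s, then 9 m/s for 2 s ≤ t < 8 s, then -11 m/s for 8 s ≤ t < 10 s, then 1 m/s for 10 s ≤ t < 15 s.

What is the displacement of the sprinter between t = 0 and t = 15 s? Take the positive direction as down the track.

50 m

Displacement is the signed area under the v-t curve.
0–1 s: 11 × 1 = 11 m
1–2 s: 2 × 1 = 2 m
2–8 s: 9 × 6 = 54 m
8–10 s: -11 × 2 = -22 m
10–15 s: 1 × 5 = 5 m
Net displacement = 50 m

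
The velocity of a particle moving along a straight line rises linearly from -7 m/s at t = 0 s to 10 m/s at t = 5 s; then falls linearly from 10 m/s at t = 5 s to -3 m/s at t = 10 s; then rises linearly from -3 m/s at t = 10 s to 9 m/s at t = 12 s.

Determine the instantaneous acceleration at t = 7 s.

Acceleration is the slope of the v-t graph on 5–10 s: (-3 − 10)/(10 − 5) = -2.6 m/s².

-2.6 m/s²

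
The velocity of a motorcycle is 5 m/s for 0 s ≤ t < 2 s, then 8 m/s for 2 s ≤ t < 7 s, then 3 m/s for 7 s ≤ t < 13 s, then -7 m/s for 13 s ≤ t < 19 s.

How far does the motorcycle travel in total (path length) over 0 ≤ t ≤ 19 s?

110 m

Distance (not displacement) is the total path length: add the absolute areas under v-t.
0–2 s: |5| × 2 = 10 m
2–7 s: |8| × 5 = 40 m
7–13 s: |3| × 6 = 18 m
13–19 s: |-7| × 6 = 42 m
Total distance = 110 m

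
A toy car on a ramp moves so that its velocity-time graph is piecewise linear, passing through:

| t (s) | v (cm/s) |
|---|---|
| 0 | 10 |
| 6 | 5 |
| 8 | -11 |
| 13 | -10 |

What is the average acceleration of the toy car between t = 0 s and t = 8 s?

Average acceleration = Δv/Δt = (-11 − 10)/(8 − 0) = -2.625 cm/s².

-2.625 cm/s²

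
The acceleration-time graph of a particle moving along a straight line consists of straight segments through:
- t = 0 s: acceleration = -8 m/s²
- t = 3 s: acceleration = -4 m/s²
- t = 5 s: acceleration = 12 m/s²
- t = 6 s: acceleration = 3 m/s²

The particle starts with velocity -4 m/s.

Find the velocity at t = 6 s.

-6.5 m/s

Δv equals the area under the a-t graph; then v = v₀ + Δv.
0–3 s: ½(-8 + -4)(3) = -18 m/s
3–5 s: ½(-4 + 12)(2) = 8 m/s
5–6 s: ½(12 + 3)(1) = 7.5 m/s
Δv = -2.5 m/s, so v(6) = -4 + (-2.5) = -6.5 m/s.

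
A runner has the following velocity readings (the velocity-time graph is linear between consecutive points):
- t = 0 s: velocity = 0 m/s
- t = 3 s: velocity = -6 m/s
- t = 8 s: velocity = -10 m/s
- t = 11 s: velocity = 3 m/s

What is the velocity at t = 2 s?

-4 m/s

On 0–3 s the graph is linear from 0 to -6 m/s: v(2) = 0 + (-6 − 0)·(2 − 0)/(3 − 0) = -4 m/s.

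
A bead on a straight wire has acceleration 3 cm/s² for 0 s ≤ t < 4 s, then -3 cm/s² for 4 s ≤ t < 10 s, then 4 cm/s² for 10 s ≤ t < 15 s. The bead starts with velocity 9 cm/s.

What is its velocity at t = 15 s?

Δv equals the area under the a-t graph; then v = v₀ + Δv.
0–4 s: 3 × 4 = 12 cm/s
4–10 s: -3 × 6 = -18 cm/s
10–15 s: 4 × 5 = 20 cm/s
Δv = 14 cm/s, so v(15) = 9 + (14) = 23 cm/s.

23 cm/s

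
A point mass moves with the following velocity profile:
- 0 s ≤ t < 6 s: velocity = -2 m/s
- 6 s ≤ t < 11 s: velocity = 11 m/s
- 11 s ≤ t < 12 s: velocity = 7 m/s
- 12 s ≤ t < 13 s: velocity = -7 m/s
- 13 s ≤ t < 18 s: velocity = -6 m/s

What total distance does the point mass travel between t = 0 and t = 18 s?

111 m

Total distance travelled is ∫|v| dt — sum the magnitudes of each area piece.
0–6 s: |-2| × 6 = 12 m
6–11 s: |11| × 5 = 55 m
11–12 s: |7| × 1 = 7 m
12–13 s: |-7| × 1 = 7 m
13–18 s: |-6| × 5 = 30 m
Total distance = 111 m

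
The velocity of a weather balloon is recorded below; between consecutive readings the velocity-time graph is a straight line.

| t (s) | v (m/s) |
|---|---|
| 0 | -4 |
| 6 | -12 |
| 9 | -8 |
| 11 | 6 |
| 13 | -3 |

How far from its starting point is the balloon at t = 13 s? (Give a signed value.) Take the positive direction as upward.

-77 m

Net displacement equals the area under the velocity-time graph (areas below the axis count negative).
0–6 s: ½(-4 + -12)(6) = -48 m
6–9 s: ½(-12 + -8)(3) = -30 m
9–11 s: ½(-8 + 6)(2) = -2 m
11–13 s: ½(6 + -3)(2) = 3 m
Net displacement = -77 m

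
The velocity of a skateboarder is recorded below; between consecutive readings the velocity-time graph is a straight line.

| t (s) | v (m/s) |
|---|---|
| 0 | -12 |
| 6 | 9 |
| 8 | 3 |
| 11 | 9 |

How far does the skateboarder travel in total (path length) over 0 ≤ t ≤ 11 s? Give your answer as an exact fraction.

435/7 m

Total distance travelled is ∫|v| dt — sum the magnitudes of each area piece.
0–6 s: v = 0 at t = 24/7 s; triangle areas 144/7 + 81/7 = 225/7 m
6–8 s: |½(9 + 3)(2)| = 12 m
8–11 s: |½(3 + 9)(3)| = 18 m
Total distance = 435/7 m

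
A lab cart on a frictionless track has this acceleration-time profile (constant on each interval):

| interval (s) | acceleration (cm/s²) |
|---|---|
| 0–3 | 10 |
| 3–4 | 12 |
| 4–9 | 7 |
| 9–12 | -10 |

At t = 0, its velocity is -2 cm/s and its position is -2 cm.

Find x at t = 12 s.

On each constant-a segment, Δv = aΔt and Δx = v₀Δt + ½aΔt²; chain segment to segment.
0–3 s: v starts -2 cm/s; Δx = -2·3 + ½·10·3² = 39 cm; v ends 28 cm/s.
3–4 s: v starts 28 cm/s; Δx = 28·1 + ½·12·1² = 34 cm; v ends 40 cm/s.
4–9 s: v starts 40 cm/s; Δx = 40·5 + ½·7·5² = 287.5 cm; v ends 75 cm/s.
9–12 s: v starts 75 cm/s; Δx = 75·3 + ½·-10·3² = 180 cm; v ends 45 cm/s.
x(12) = -2 + Σ Δx = 538.5 cm.

538.5 cm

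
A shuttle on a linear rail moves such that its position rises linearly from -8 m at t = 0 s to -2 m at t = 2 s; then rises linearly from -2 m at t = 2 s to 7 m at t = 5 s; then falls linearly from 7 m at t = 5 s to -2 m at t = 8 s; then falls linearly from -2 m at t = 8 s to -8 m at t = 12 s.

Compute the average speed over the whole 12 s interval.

Average speed = (total path length)/(elapsed time); on a piecewise-linear x-t graph the path length is Σ|Δx|.
0–2 s: |Δx| = |-2 − -8| = 6 m
2–5 s: |Δx| = |7 − -2| = 9 m
5–8 s: |Δx| = |-2 − 7| = 9 m
8–12 s: |Δx| = |-8 − -2| = 6 m
Total path = 30 m; average speed = 30/12 = 2.5 m/s.

2.5 m/s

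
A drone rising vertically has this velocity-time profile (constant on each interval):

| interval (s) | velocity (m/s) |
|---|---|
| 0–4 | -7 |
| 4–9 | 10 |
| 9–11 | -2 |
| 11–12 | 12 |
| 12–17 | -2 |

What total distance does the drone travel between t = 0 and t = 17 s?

104 m

Distance (not displacement) is the total path length: add the absolute areas under v-t.
0–4 s: |-7| × 4 = 28 m
4–9 s: |10| × 5 = 50 m
9–11 s: |-2| × 2 = 4 m
11–12 s: |12| × 1 = 12 m
12–17 s: |-2| × 5 = 10 m
Total distance = 104 m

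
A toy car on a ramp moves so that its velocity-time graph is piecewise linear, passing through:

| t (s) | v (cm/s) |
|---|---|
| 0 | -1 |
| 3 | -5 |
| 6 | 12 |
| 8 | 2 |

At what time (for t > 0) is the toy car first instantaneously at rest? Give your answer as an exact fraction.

v changes sign on 3–6 s (from -5 to 12); the graph is linear there, so v = 0 at t = 3 + (5)·(6 − 3)/(12 − -5) = 66/17 s.

t = 66/17 s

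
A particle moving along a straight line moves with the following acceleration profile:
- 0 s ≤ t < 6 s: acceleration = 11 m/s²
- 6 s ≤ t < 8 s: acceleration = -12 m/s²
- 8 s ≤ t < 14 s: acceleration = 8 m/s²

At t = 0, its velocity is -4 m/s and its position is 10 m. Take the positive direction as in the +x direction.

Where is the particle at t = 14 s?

656 m

On each constant-a segment, Δv = aΔt and Δx = v₀Δt + ½aΔt²; chain segment to segment.
0–6 s: v starts -4 m/s; Δx = -4·6 + ½·11·6² = 174 m; v ends 62 m/s.
6–8 s: v starts 62 m/s; Δx = 62·2 + ½·-12·2² = 100 m; v ends 38 m/s.
8–14 s: v starts 38 m/s; Δx = 38·6 + ½·8·6² = 372 m; v ends 86 m/s.
x(14) = 10 + Σ Δx = 656 m.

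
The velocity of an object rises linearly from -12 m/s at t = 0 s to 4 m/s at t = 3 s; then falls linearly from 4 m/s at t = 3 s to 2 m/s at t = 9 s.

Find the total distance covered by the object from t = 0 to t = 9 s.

Distance (not displacement) is the total path length: add the absolute areas under v-t.
0–3 s: v = 0 at t = 2.25 s; triangle areas 13.5 + 1.5 = 15 m
3–9 s: |½(4 + 2)(6)| = 18 m
Total distance = 33 m

33 m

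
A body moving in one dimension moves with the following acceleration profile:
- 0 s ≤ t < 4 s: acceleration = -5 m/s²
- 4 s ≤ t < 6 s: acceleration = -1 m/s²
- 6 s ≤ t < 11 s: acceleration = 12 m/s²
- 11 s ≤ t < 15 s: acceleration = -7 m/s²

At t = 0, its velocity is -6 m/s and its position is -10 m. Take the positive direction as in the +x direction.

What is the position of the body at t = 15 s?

On each constant-a segment, Δv = aΔt and Δx = v₀Δt + ½aΔt²; chain segment to segment.
0–4 s: v starts -6 m/s; Δx = -6·4 + ½·-5·4² = -64 m; v ends -26 m/s.
4–6 s: v starts -26 m/s; Δx = -26·2 + ½·-1·2² = -54 m; v ends -28 m/s.
6–11 s: v starts -28 m/s; Δx = -28·5 + ½·12·5² = 10 m; v ends 32 m/s.
11–15 s: v starts 32 m/s; Δx = 32·4 + ½·-7·4² = 72 m; v ends 4 m/s.
x(15) = -10 + Σ Δx = -46 m.

-46 m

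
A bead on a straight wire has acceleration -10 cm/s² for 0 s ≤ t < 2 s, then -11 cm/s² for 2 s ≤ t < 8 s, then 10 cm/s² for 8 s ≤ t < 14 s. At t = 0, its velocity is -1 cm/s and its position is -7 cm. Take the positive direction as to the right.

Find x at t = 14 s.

On each constant-a segment, Δv = aΔt and Δx = v₀Δt + ½aΔt²; chain segment to segment.
0–2 s: v starts -1 cm/s; Δx = -1·2 + ½·-10·2² = -22 cm; v ends -21 cm/s.
2–8 s: v starts -21 cm/s; Δx = -21·6 + ½·-11·6² = -324 cm; v ends -87 cm/s.
8–14 s: v starts -87 cm/s; Δx = -87·6 + ½·10·6² = -342 cm; v ends -27 cm/s.
x(14) = -7 + Σ Δx = -695 cm.

-695 cm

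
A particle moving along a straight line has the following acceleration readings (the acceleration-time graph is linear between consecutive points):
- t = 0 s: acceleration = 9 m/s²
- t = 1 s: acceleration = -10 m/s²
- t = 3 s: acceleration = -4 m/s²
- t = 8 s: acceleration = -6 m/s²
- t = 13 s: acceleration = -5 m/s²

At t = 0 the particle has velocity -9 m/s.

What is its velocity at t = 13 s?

-76 m/s

Δv equals the area under the a-t graph; then v = v₀ + Δv.
0–1 s: ½(9 + -10)(1) = -0.5 m/s
1–3 s: ½(-10 + -4)(2) = -14 m/s
3–8 s: ½(-4 + -6)(5) = -25 m/s
8–13 s: ½(-6 + -5)(5) = -27.5 m/s
Δv = -67 m/s, so v(13) = -9 + (-67) = -76 m/s.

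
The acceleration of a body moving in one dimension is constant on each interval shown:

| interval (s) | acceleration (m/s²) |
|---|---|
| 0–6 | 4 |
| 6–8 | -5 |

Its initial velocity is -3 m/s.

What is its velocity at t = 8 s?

Δv equals the area under the a-t graph; then v = v₀ + Δv.
0–6 s: 4 × 6 = 24 m/s
6–8 s: -5 × 2 = -10 m/s
Δv = 14 m/s, so v(8) = -3 + (14) = 11 m/s.

11 m/s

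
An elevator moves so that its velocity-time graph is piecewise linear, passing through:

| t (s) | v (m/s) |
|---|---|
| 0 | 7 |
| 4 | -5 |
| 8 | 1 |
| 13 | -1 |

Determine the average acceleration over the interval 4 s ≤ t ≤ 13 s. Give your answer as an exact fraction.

Average acceleration = Δv/Δt = (-1 − -5)/(13 − 4) = 4/9 m/s².

4/9 m/s²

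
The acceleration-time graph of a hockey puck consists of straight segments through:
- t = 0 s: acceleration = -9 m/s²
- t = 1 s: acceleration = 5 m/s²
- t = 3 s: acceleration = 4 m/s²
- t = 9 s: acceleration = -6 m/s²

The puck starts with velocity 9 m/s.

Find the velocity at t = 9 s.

10 m/s

Δv equals the area under the a-t graph; then v = v₀ + Δv.
0–1 s: ½(-9 + 5)(1) = -2 m/s
1–3 s: ½(5 + 4)(2) = 9 m/s
3–9 s: ½(4 + -6)(6) = -6 m/s
Δv = 1 m/s, so v(9) = 9 + (1) = 10 m/s.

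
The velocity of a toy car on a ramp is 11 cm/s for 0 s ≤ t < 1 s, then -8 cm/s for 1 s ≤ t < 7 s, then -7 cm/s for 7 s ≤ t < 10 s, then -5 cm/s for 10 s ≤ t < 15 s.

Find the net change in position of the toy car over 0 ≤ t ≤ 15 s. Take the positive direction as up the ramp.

-83 cm

Displacement is the signed area under the v-t curve.
0–1 s: 11 × 1 = 11 cm
1–7 s: -8 × 6 = -48 cm
7–10 s: -7 × 3 = -21 cm
10–15 s: -5 × 5 = -25 cm
Net displacement = -83 cm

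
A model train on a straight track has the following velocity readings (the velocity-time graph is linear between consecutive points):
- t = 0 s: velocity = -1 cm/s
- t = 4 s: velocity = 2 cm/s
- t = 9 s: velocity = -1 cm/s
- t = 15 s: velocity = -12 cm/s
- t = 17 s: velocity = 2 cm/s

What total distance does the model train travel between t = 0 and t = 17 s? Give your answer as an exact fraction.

Total distance travelled is ∫|v| dt — sum the magnitudes of each area piece.
0–4 s: v = 0 at t = 4/3 s; triangle areas 2/3 + 8/3 = 10/3 cm
4–9 s: v = 0 at t = 22/3 s; triangle areas 10/3 + 5/6 = 25/6 cm
9–15 s: |½(-1 + -12)(6)| = 39 cm
15–17 s: v = 0 at t = 117/7 s; triangle areas 72/7 + 2/7 = 74/7 cm
Total distance = 799/14 cm

799/14 cm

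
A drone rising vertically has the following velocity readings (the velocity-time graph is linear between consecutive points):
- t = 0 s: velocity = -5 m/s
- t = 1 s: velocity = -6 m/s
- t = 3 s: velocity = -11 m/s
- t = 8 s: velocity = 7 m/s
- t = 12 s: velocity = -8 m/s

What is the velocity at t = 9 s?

3.25 m/s

On 8–12 s the graph is linear from 7 to -8 m/s: v(9) = 7 + (-8 − 7)·(9 − 8)/(12 − 8) = 3.25 m/s.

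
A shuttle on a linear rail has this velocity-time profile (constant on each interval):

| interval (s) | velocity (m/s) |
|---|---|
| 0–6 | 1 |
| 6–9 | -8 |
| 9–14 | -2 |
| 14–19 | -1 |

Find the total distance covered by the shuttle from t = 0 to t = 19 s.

45 m

Distance (not displacement) is the total path length: add the absolute areas under v-t.
0–6 s: |1| × 6 = 6 m
6–9 s: |-8| × 3 = 24 m
9–14 s: |-2| × 5 = 10 m
14–19 s: |-1| × 5 = 5 m
Total distance = 45 m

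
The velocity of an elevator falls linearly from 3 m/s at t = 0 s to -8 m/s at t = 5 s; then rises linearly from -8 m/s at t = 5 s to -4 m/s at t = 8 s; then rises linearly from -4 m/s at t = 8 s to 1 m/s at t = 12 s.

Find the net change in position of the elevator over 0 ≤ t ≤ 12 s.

-36.5 m

Displacement is the signed area under the v-t curve.
0–5 s: ½(3 + -8)(5) = -12.5 m
5–8 s: ½(-8 + -4)(3) = -18 m
8–12 s: ½(-4 + 1)(4) = -6 m
Net displacement = -36.5 m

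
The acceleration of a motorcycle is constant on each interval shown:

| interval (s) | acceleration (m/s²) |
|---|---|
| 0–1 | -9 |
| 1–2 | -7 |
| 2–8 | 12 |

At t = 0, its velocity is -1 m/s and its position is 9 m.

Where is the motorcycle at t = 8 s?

104 m

On each constant-a segment, Δv = aΔt and Δx = v₀Δt + ½aΔt²; chain segment to segment.
0–1 s: v starts -1 m/s; Δx = -1·1 + ½·-9·1² = -5.5 m; v ends -10 m/s.
1–2 s: v starts -10 m/s; Δx = -10·1 + ½·-7·1² = -13.5 m; v ends -17 m/s.
2–8 s: v starts -17 m/s; Δx = -17·6 + ½·12·6² = 114 m; v ends 55 m/s.
x(8) = 9 + Σ Δx = 104 m.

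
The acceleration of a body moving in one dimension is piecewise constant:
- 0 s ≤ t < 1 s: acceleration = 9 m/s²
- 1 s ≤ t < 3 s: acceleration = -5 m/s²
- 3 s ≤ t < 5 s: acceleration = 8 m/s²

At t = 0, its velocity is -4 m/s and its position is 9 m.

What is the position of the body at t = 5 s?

On each constant-a segment, Δv = aΔt and Δx = v₀Δt + ½aΔt²; chain segment to segment.
0–1 s: v starts -4 m/s; Δx = -4·1 + ½·9·1² = 0.5 m; v ends 5 m/s.
1–3 s: v starts 5 m/s; Δx = 5·2 + ½·-5·2² = 0 m; v ends -5 m/s.
3–5 s: v starts -5 m/s; Δx = -5·2 + ½·8·2² = 6 m; v ends 11 m/s.
x(5) = 9 + Σ Δx = 15.5 m.

15.5 m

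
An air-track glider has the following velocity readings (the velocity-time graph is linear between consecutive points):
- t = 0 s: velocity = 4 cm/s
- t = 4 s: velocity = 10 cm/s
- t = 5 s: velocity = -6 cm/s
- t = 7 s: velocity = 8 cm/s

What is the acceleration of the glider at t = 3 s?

1.5 cm/s²

Acceleration is the slope of the v-t graph on 0–4 s: (10 − 4)/(4 − 0) = 1.5 cm/s².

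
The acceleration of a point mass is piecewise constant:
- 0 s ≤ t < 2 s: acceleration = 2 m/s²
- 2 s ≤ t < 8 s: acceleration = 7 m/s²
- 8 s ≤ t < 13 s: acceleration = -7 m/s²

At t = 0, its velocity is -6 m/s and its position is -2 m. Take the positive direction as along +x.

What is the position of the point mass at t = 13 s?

On each constant-a segment, Δv = aΔt and Δx = v₀Δt + ½aΔt²; chain segment to segment.
0–2 s: v starts -6 m/s; Δx = -6·2 + ½·2·2² = -8 m; v ends -2 m/s.
2–8 s: v starts -2 m/s; Δx = -2·6 + ½·7·6² = 114 m; v ends 40 m/s.
8–13 s: v starts 40 m/s; Δx = 40·5 + ½·-7·5² = 112.5 m; v ends 5 m/s.
x(13) = -2 + Σ Δx = 216.5 m.

216.5 m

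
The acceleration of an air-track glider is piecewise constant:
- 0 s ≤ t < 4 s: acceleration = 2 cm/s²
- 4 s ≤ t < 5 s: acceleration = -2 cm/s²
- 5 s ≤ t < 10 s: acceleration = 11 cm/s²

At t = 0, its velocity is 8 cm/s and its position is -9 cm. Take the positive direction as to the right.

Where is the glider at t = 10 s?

261.5 cm

On each constant-a segment, Δv = aΔt and Δx = v₀Δt + ½aΔt²; chain segment to segment.
0–4 s: v starts 8 cm/s; Δx = 8·4 + ½·2·4² = 48 cm; v ends 16 cm/s.
4–5 s: v starts 16 cm/s; Δx = 16·1 + ½·-2·1² = 15 cm; v ends 14 cm/s.
5–10 s: v starts 14 cm/s; Δx = 14·5 + ½·11·5² = 207.5 cm; v ends 69 cm/s.
x(10) = -9 + Σ Δx = 261.5 cm.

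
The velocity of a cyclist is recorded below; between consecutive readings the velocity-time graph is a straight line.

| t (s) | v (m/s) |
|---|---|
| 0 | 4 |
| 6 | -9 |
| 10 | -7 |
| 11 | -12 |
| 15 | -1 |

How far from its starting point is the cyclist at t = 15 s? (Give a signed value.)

Displacement is the signed area under the v-t curve.
0–6 s: ½(4 + -9)(6) = -15 m
6–10 s: ½(-9 + -7)(4) = -32 m
10–11 s: ½(-7 + -12)(1) = -9.5 m
11–15 s: ½(-12 + -1)(4) = -26 m
Net displacement = -82.5 m

-82.5 m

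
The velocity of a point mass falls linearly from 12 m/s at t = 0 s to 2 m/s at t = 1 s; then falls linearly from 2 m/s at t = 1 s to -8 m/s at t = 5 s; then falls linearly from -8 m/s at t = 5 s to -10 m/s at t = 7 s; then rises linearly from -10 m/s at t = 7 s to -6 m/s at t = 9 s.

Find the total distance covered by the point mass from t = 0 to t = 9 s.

Distance (not displacement) is the total path length: add the absolute areas under v-t.
0–1 s: |½(12 + 2)(1)| = 7 m
1–5 s: v = 0 at t = 1.8 s; triangle areas 0.8 + 12.8 = 13.6 m
5–7 s: |½(-8 + -10)(2)| = 18 m
7–9 s: |½(-10 + -6)(2)| = 16 m
Total distance = 54.6 m

54.6 m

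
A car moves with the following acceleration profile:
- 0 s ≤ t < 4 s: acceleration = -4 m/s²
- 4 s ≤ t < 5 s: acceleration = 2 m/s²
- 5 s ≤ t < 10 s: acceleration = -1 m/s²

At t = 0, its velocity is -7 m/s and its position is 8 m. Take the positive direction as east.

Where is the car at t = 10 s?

On each constant-a segment, Δv = aΔt and Δx = v₀Δt + ½aΔt²; chain segment to segment.
0–4 s: v starts -7 m/s; Δx = -7·4 + ½·-4·4² = -60 m; v ends -23 m/s.
4–5 s: v starts -23 m/s; Δx = -23·1 + ½·2·1² = -22 m; v ends -21 m/s.
5–10 s: v starts -21 m/s; Δx = -21·5 + ½·-1·5² = -117.5 m; v ends -26 m/s.
x(10) = 8 + Σ Δx = -191.5 m.

-191.5 m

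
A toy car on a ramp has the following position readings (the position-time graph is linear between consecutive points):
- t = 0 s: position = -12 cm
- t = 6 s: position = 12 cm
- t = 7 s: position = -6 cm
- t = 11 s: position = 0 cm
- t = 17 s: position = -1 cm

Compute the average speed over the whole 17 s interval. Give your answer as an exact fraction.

Average speed = (total path length)/(elapsed time); on a piecewise-linear x-t graph the path length is Σ|Δx|.
0–6 s: |Δx| = |12 − -12| = 24 cm
6–7 s: |Δx| = |-6 − 12| = 18 cm
7–11 s: |Δx| = |0 − -6| = 6 cm
11–17 s: |Δx| = |-1 − 0| = 1 cm
Total path = 49 cm; average speed = 49/17 = 49/17 cm/s.

49/17 cm/s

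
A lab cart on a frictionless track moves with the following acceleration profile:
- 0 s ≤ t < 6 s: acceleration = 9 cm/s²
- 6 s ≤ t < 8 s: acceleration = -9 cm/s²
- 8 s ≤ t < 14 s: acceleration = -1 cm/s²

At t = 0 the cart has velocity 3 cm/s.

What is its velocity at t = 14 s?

33 cm/s

Δv equals the area under the a-t graph; then v = v₀ + Δv.
0–6 s: 9 × 6 = 54 cm/s
6–8 s: -9 × 2 = -18 cm/s
8–14 s: -1 × 6 = -6 cm/s
Δv = 30 cm/s, so v(14) = 3 + (30) = 33 cm/s.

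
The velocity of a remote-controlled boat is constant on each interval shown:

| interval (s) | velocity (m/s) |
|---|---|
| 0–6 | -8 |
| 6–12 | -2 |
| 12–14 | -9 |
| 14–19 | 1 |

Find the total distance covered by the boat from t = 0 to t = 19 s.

83 m

Total distance travelled is ∫|v| dt — sum the magnitudes of each area piece.
0–6 s: |-8| × 6 = 48 m
6–12 s: |-2| × 6 = 12 m
12–14 s: |-9| × 2 = 18 m
14–19 s: |1| × 5 = 5 m
Total distance = 83 m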